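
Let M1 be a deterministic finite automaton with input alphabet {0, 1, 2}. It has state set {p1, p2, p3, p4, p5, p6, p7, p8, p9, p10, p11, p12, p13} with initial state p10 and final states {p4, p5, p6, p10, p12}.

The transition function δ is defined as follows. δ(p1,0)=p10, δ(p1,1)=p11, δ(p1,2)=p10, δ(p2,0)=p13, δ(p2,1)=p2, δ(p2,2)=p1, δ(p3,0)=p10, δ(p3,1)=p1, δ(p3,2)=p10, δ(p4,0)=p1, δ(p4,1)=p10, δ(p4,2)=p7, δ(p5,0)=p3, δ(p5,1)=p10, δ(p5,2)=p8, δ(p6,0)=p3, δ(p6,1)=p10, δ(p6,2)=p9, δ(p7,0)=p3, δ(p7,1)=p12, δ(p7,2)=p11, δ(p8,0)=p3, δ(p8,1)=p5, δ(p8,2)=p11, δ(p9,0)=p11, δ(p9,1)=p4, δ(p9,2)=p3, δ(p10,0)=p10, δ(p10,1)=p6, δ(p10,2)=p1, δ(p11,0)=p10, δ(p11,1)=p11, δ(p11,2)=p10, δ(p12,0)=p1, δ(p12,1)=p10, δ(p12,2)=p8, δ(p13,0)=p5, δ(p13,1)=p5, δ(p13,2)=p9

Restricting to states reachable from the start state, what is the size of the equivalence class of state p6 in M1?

4

States {p2,p13} cannot be reached from the start state, so discard them.
Start with accepting vs non-accepting: {p4,p5,p6,p10,p12} | {p1,p3,p7,p8,p9,p11}.
On input 0, block {p4,p5,p6,p10,p12} splits into {p4,p5,p6,p12} and {p10}.
Refine {p1,p3,p7,p8,p9,p11} on symbol 0: members go to different blocks, giving {p1,p3,p11} and {p7,p8,p9}.
Stable partition: {p4,p5,p6,p12} | {p1,p3,p11} | {p10} | {p7,p8,p9} — 4 equivalence classes.
The equivalence class containing p6 is {p4,p5,p6,p12}, of size 4.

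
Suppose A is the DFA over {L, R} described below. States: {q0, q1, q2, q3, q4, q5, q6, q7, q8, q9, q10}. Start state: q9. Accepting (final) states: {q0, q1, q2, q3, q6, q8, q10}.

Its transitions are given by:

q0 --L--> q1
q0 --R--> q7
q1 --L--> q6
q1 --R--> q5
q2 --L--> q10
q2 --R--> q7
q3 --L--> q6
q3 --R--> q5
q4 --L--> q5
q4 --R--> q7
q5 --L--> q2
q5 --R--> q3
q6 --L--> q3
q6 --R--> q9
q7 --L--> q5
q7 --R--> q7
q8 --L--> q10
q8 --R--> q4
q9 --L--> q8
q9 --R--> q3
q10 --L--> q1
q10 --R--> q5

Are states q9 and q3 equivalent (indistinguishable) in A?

No

Reachable states from the start: {q1,q2,q3,q4,q5,q6,q7,q8,q9,q10}. Unreachable: {q0} — drop them.
Start with accepting vs non-accepting: {q1,q2,q3,q6,q8,q10} | {q4,q5,q7,q9}.
On input L, block {q4,q5,q7,q9} splits into {q4,q7} and {q5,q9}.
Split {q1,q2,q3,q6,q8,q10} by δ(·,R) → {q1,q3,q6,q10} and {q2,q8}.
The partition is now stable with 4 blocks: {q1,q3,q6,q10} | {q4,q7} | {q5,q9} | {q2,q8}.
q9 and q3 end up in different blocks, so they are distinguishable. For instance, the string 'ε' is accepted from only q3.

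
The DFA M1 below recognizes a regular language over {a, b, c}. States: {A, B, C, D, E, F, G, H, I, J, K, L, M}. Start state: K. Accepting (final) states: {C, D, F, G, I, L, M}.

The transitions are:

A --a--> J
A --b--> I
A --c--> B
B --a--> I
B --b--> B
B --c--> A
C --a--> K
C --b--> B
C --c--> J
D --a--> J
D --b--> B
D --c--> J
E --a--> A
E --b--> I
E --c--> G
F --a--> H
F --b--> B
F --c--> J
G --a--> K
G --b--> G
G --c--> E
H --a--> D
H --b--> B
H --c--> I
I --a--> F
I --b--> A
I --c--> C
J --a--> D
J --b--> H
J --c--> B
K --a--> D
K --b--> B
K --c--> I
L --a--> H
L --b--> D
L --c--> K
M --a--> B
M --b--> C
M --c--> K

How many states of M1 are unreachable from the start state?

Starting at K and following transitions, the reachable set is {A, B, C, D, F, H, I, J, K}. That leaves E, G, L, M unreachable — 4 in total.

4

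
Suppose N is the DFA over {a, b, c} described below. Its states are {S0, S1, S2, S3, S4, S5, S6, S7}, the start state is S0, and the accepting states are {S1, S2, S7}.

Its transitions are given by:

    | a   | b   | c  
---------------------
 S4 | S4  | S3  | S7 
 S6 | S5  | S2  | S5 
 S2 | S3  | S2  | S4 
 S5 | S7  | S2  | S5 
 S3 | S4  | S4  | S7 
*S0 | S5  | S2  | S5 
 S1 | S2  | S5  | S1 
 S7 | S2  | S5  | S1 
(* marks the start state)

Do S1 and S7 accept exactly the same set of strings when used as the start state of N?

Reachable states from the start: {S0,S1,S2,S3,S4,S5,S7}. Unreachable: {S6} — drop them.
P0 = {S1,S2,S7} | {S0,S3,S4,S5}.
Split {S1,S2,S7} by δ(·,a) → {S1,S7} and {S2}.
On input a, block {S0,S3,S4,S5} splits into {S0,S3,S4} and {S5}.
On input a, block {S0,S3,S4} splits into {S3,S4} and {S0}.
Stable partition: {S1,S7} | {S3,S4} | {S2} | {S5} | {S0} — 5 equivalence classes.
S1 and S7 lie in the same block of the stable partition, so they are equivalent — no string distinguishes them.

Yes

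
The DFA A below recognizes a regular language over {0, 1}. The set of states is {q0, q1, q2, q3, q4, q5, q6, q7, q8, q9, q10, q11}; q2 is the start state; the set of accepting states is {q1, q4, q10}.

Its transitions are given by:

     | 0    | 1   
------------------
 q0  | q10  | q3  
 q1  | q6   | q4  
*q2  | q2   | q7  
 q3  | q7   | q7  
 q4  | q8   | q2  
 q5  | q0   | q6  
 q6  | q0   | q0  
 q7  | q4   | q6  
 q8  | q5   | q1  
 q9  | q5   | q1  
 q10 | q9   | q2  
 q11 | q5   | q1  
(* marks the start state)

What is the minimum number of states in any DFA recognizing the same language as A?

7

First remove the unreachable states {q11}; 11 states remain.
Start with accepting vs non-accepting: {q1,q4,q10} | {q0,q2,q3,q5,q6,q7,q8,q9}.
Refine {q1,q4,q10} on symbol 1: members go to different blocks, giving {q4,q10} and {q1}.
Split {q0,q2,q3,q5,q6,q7,q8,q9} by δ(·,0) → {q2,q3,q5,q6,q8,q9} and {q0,q7}.
Split {q2,q3,q5,q6,q8,q9} by δ(·,0) → {q2,q8,q9} and {q3,q5,q6}.
On input 0, block {q2,q8,q9} splits into {q8,q9} and {q2}.
Refine {q3,q5,q6} on symbol 1: members go to different blocks, giving {q3,q6} and {q5}.
The partition is now stable with 7 blocks: {q4,q10} | {q8,q9} | {q1} | {q0,q7} | {q3,q6} | {q2} | {q5}.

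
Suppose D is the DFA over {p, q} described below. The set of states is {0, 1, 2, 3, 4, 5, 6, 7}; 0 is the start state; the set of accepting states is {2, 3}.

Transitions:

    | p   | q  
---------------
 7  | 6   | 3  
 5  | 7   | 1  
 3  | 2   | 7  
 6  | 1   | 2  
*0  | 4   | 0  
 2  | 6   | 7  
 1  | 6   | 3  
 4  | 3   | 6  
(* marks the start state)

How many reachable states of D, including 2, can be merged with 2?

First remove the unreachable states {5}; 7 states remain.
P0 = {2,3} | {0,1,4,6,7}.
Refine {2,3} on symbol p: members go to different blocks, giving {2} and {3}.
Refine {0,1,4,6,7} on symbol p: members go to different blocks, giving {0,1,6,7} and {4}.
On input p, block {0,1,6,7} splits into {1,6,7} and {0}.
Refine {1,6,7} on symbol q: members go to different blocks, giving {1,7} and {6}.
No further refinement is possible. Final partition (6 blocks): {2} | {1,7} | {3} | {4} | {0} | {6}.
State 2 belongs to the block {2}, which has 1 states.

1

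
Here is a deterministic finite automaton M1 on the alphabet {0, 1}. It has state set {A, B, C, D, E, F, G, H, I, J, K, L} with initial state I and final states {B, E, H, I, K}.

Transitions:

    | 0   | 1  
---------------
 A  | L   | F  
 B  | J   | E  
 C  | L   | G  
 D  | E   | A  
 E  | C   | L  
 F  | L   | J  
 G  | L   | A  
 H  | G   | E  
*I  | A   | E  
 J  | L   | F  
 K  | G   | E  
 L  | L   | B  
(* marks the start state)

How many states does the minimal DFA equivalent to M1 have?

4

First remove the unreachable states {D,H,K}; 9 states remain.
P0 = {B,E,I} | {A,C,F,G,J,L}.
Refine {B,E,I} on symbol 1: members go to different blocks, giving {B,I} and {E}.
On input 1, block {A,C,F,G,J,L} splits into {A,C,F,G,J} and {L}.
The partition is now stable with 4 blocks: {B,I} | {A,C,F,G,J} | {E} | {L}.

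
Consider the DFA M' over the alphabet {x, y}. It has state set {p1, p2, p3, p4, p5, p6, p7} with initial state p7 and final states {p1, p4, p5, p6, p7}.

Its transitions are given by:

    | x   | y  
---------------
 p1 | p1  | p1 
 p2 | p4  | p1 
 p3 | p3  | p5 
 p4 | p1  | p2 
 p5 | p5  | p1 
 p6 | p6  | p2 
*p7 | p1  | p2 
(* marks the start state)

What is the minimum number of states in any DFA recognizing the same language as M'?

First remove the unreachable states {p3,p5,p6}; 4 states remain.
Start with accepting vs non-accepting: {p1,p4,p7} | {p2}.
Refine {p1,p4,p7} on symbol y: members go to different blocks, giving {p4,p7} and {p1}.
Stable partition: {p4,p7} | {p2} | {p1} — 3 equivalence classes.

3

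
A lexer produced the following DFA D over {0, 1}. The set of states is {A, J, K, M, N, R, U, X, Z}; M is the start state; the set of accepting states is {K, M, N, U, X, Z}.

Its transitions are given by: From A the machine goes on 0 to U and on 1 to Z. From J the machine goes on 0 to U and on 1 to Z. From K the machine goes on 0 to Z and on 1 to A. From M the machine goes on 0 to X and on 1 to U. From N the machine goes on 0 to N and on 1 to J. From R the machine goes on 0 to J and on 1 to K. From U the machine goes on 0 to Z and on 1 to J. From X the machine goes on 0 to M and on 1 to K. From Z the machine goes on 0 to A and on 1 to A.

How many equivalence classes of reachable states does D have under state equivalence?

4

Reachable states from the start: {A,J,K,M,U,X,Z}. Unreachable: {N,R} — drop them.
Initial partition by acceptance: {K,M,U,X,Z} | {A,J}.
Split {K,M,U,X,Z} by δ(·,0) → {K,M,U,X} and {Z}.
Split {K,M,U,X} by δ(·,0) → {M,X} and {K,U}.
The partition is now stable with 4 blocks: {M,X} | {A,J} | {Z} | {K,U}.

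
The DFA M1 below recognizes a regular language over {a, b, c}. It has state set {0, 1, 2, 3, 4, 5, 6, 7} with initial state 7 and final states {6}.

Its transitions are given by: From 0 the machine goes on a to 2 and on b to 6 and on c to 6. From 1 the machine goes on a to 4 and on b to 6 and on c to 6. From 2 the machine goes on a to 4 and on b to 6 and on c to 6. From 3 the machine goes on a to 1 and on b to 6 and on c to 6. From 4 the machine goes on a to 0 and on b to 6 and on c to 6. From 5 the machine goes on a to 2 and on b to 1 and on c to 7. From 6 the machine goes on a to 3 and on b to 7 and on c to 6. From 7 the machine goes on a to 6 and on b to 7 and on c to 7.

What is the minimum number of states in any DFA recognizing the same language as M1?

Reachable states from the start: {0,1,2,3,4,6,7}. Unreachable: {5} — drop them.
Initial partition by acceptance: {6} | {0,1,2,3,4,7}.
Refine {0,1,2,3,4,7} on symbol a: members go to different blocks, giving {0,1,2,3,4} and {7}.
The partition is now stable with 3 blocks: {6} | {0,1,2,3,4} | {7}.

3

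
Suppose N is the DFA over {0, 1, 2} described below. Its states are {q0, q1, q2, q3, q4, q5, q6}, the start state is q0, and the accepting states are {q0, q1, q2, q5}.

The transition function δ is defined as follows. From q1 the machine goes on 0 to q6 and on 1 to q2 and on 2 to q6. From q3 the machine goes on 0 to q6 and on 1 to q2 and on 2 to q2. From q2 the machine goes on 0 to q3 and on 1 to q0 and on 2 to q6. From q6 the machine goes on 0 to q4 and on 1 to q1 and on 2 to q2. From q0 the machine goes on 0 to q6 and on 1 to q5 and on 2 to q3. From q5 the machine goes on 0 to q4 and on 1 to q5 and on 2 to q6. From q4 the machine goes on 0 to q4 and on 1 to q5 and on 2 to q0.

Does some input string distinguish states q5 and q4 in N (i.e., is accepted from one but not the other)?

Yes

Initial partition by acceptance: {q0,q1,q2,q5} | {q3,q4,q6}.
Stable partition: {q0,q1,q2,q5} | {q3,q4,q6} — 2 equivalence classes.
q5 and q4 end up in different blocks, so they are distinguishable. For instance, the string 'ε' is accepted from only q5.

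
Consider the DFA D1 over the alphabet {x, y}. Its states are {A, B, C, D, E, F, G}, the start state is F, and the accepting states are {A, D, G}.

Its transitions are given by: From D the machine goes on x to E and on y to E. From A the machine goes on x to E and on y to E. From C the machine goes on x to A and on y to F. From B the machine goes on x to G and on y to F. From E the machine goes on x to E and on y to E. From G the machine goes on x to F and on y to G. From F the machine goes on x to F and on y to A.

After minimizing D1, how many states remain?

Reachable states from the start: {A,E,F}. Unreachable: {B,C,D,G} — drop them.
Initial partition by acceptance: {A} | {E,F}.
Split {E,F} by δ(·,y) → {E} and {F}.
Stable partition: {A} | {E} | {F} — 3 equivalence classes.

3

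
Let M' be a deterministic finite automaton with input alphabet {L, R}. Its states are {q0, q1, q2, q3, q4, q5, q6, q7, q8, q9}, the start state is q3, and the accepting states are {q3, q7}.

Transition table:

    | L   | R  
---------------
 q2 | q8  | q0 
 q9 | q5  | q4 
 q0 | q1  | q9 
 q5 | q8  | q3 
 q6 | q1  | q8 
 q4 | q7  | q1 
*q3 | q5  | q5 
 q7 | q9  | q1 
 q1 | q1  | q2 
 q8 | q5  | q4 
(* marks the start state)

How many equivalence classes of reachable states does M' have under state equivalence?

First remove the unreachable states {q6}; 9 states remain.
Initial partition by acceptance: {q3,q7} | {q0,q1,q2,q4,q5,q8,q9}.
Split {q0,q1,q2,q4,q5,q8,q9} by δ(·,L) → {q0,q1,q2,q5,q8,q9} and {q4}.
On input R, block {q0,q1,q2,q5,q8,q9} splits into {q0,q1,q2} and {q8,q9} and {q5}.
On input L, block {q3,q7} splits into {q3} and {q7}.
On input L, block {q0,q1,q2} splits into {q0,q1} and {q2}.
On input R, block {q0,q1} splits into {q0} and {q1}.
Stable partition: {q3} | {q0} | {q4} | {q8,q9} | {q5} | {q7} | {q2} | {q1} — 8 equivalence classes.

8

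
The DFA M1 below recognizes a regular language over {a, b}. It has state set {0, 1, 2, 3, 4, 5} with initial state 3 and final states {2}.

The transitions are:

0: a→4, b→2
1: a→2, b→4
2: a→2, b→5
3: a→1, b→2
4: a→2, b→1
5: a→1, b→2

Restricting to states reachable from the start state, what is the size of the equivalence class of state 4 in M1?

2

Reachable states from the start: {1,2,3,4,5}. Unreachable: {0} — drop them.
P0 = {2} | {1,3,4,5}.
Split {1,3,4,5} by δ(·,a) → {1,4} and {3,5}.
Stable partition: {2} | {1,4} | {3,5} — 3 equivalence classes.
State 4 belongs to the block {1,4}, which has 2 states.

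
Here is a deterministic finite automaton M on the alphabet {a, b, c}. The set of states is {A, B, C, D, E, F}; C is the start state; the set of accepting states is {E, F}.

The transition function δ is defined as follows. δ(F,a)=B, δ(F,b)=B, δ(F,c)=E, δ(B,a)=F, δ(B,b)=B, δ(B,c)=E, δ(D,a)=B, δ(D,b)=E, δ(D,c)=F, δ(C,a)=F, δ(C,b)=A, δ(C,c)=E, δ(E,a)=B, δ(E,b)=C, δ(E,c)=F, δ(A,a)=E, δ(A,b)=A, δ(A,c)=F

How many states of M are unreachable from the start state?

BFS from C reaches {A, B, C, E, F}; the 1 state(s) D are never visited.

1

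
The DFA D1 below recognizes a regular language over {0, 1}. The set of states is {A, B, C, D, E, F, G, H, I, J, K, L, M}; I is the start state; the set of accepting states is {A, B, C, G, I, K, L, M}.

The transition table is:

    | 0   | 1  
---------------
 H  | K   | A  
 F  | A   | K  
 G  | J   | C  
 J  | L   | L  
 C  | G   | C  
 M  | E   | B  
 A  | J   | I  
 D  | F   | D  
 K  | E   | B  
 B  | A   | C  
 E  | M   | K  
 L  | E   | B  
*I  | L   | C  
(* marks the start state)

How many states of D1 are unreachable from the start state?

3

BFS from I reaches {A, B, C, E, G, I, J, K, L, M}; the 3 state(s) D, F, H are never visited.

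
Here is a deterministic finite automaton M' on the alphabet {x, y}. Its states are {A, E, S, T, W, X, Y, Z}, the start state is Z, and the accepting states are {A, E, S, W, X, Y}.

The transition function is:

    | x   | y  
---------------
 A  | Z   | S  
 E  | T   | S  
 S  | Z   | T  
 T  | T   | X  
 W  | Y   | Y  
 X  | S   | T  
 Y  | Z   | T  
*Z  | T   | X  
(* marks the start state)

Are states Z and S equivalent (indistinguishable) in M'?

No

States {A,E,W,Y} cannot be reached from the start state, so discard them.
Start with accepting vs non-accepting: {S,X} | {T,Z}.
Refine {S,X} on symbol x: members go to different blocks, giving {X} and {S}.
The partition is now stable with 3 blocks: {X} | {T,Z} | {S}.
Z and S end up in different blocks, so they are distinguishable. For instance, the string 'ε' is accepted from only S.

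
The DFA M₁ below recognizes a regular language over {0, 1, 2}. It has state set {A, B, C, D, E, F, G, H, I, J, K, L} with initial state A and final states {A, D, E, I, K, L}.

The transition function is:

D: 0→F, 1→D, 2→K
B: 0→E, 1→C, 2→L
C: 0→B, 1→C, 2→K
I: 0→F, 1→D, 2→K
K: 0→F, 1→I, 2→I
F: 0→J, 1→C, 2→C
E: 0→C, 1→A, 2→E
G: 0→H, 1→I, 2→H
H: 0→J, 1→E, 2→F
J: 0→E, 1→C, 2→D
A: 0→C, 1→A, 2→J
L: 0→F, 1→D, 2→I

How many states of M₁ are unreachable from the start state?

Starting at A and following transitions, the reachable set is {A, B, C, D, E, F, I, J, K, L}. That leaves G, H unreachable — 2 in total.

2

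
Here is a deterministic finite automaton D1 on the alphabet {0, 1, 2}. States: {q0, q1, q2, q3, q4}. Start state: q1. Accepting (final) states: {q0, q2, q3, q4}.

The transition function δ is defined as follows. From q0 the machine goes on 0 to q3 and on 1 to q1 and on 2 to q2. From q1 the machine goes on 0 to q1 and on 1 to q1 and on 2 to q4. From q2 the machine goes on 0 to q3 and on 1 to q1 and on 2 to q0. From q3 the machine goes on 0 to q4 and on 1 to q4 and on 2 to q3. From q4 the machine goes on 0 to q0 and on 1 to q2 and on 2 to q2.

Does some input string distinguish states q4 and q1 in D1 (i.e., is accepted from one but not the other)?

Yes

All states are reachable from the start state.
Initial partition by acceptance: {q0,q2,q3,q4} | {q1}.
On input 1, block {q0,q2,q3,q4} splits into {q0,q2} and {q3,q4}.
Split {q3,q4} by δ(·,0) → {q3} and {q4}.
No further refinement is possible. Final partition (4 blocks): {q0,q2} | {q1} | {q3} | {q4}.
q4 and q1 end up in different blocks, so they are distinguishable. For instance, the string 'ε' is accepted from only q4.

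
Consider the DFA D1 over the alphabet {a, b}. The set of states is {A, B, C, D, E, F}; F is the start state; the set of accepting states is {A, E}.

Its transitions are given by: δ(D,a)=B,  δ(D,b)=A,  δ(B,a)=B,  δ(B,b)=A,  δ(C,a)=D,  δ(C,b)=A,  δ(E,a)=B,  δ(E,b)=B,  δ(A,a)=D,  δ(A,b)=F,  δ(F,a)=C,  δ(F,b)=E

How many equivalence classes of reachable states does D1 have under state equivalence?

Every state is reachable, so we keep all 6.
Initial partition by acceptance: {A,E} | {B,C,D,F}.
No further refinement is possible. Final partition (2 blocks): {A,E} | {B,C,D,F}.

2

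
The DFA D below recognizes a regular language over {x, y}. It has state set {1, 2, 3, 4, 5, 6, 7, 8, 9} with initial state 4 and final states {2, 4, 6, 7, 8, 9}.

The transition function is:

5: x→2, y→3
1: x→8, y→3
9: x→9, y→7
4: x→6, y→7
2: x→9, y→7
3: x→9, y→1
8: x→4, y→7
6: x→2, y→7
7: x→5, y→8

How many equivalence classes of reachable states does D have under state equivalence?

3

Every state is reachable, so we keep all 9.
Initial partition by acceptance: {2,4,6,7,8,9} | {1,3,5}.
Split {2,4,6,7,8,9} by δ(·,x) → {2,4,6,8,9} and {7}.
No further refinement is possible. Final partition (3 blocks): {2,4,6,8,9} | {1,3,5} | {7}.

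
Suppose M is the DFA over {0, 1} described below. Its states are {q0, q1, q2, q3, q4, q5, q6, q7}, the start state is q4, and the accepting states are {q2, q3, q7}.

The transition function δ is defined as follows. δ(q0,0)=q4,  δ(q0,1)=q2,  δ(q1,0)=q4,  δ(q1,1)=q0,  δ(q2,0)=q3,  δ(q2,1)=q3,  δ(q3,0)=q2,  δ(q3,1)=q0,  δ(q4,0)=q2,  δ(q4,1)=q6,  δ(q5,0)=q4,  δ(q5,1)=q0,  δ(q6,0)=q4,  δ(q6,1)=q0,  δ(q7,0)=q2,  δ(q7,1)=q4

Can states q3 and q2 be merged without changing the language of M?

No

First remove the unreachable states {q1,q5,q7}; 5 states remain.
P0 = {q2,q3} | {q0,q4,q6}.
Split {q2,q3} by δ(·,1) → {q2} and {q3}.
Refine {q0,q4,q6} on symbol 0: members go to different blocks, giving {q0,q6} and {q4}.
On input 1, block {q0,q6} splits into {q0} and {q6}.
No further refinement is possible. Final partition (5 blocks): {q2} | {q0} | {q3} | {q4} | {q6}.
q3 and q2 end up in different blocks, so they are distinguishable. For instance, the string '1' is accepted from only q2.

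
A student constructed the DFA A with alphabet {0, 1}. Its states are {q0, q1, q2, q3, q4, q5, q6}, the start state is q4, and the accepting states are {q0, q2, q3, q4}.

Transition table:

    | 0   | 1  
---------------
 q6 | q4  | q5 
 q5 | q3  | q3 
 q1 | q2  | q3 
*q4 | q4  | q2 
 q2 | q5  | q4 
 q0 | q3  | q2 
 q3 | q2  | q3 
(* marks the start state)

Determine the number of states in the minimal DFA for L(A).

4

States {q0,q1,q6} cannot be reached from the start state, so discard them.
P0 = {q2,q3,q4} | {q5}.
Split {q2,q3,q4} by δ(·,0) → {q3,q4} and {q2}.
Refine {q3,q4} on symbol 0: members go to different blocks, giving {q3} and {q4}.
Stable partition: {q3} | {q5} | {q2} | {q4} — 4 equivalence classes.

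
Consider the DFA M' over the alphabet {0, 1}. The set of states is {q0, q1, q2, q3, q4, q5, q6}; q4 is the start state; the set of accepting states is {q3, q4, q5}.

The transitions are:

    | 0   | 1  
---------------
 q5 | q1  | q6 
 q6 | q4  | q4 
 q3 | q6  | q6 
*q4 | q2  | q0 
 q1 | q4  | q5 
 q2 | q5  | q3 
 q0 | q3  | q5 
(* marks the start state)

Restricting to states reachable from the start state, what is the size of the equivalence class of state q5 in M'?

Initial partition by acceptance: {q3,q4,q5} | {q0,q1,q2,q6}.
Stable partition: {q3,q4,q5} | {q0,q1,q2,q6} — 2 equivalence classes.
The equivalence class containing q5 is {q3,q4,q5}, of size 3.

3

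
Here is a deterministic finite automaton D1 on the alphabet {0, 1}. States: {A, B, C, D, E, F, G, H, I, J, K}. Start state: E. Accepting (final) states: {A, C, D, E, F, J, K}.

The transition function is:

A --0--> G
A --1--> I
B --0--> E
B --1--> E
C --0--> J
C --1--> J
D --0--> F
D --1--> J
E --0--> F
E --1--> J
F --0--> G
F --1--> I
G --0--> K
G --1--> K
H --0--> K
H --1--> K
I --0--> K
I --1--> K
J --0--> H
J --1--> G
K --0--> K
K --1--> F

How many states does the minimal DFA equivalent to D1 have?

Reachable states from the start: {E,F,G,H,I,J,K}. Unreachable: {A,B,C,D} — drop them.
Initial partition by acceptance: {E,F,J,K} | {G,H,I}.
On input 0, block {E,F,J,K} splits into {E,K} and {F,J}.
Refine {E,K} on symbol 0: members go to different blocks, giving {E} and {K}.
Stable partition: {E} | {G,H,I} | {F,J} | {K} — 4 equivalence classes.

4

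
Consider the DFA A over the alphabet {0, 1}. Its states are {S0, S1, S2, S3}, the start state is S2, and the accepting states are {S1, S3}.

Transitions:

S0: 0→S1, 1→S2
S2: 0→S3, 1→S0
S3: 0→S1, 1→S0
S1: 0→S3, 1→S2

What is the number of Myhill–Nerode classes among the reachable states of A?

Every state is reachable, so we keep all 4.
P0 = {S1,S3} | {S0,S2}.
The partition is now stable with 2 blocks: {S1,S3} | {S0,S2}.

2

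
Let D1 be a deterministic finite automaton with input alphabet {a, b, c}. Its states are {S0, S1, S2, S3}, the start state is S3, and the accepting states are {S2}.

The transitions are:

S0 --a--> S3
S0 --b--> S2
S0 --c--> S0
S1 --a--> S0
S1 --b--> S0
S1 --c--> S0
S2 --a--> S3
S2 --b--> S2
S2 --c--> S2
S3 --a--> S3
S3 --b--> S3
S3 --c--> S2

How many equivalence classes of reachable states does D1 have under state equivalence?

First remove the unreachable states {S0,S1}; 2 states remain.
Start with accepting vs non-accepting: {S2} | {S3}.
Stable partition: {S2} | {S3} — 2 equivalence classes.

2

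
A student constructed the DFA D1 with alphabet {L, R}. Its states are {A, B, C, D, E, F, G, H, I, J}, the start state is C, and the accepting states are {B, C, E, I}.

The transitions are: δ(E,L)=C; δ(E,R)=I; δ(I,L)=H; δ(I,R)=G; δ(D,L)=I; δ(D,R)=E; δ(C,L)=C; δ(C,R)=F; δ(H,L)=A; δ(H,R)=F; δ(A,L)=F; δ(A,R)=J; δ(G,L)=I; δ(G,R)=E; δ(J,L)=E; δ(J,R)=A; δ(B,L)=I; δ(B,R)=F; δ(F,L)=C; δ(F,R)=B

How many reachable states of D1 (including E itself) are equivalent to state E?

States {D} cannot be reached from the start state, so discard them.
P0 = {B,C,E,I} | {A,F,G,H,J}.
On input L, block {B,C,E,I} splits into {B,C,E} and {I}.
On input L, block {B,C,E} splits into {C,E} and {B}.
On input R, block {C,E} splits into {C} and {E}.
On input L, block {A,F,G,H,J} splits into {A,H} and {F} and {G} and {J}.
Refine {A,H} on symbol L: members go to different blocks, giving {A} and {H}.
The partition is now stable with 9 blocks: {C} | {A} | {I} | {B} | {E} | {F} | {G} | {J} | {H}.
The equivalence class containing E is {E}, of size 1.

1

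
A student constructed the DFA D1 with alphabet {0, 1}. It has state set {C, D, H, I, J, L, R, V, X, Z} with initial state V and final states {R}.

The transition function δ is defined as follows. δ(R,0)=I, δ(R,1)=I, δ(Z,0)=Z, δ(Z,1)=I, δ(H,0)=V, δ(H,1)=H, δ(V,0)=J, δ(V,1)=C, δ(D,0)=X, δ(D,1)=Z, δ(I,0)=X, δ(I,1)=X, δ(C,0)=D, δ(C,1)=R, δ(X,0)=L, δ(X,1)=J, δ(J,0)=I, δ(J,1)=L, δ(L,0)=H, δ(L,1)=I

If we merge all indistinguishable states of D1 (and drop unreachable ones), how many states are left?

10

Initial partition by acceptance: {R} | {C,D,H,I,J,L,V,X,Z}.
Refine {C,D,H,I,J,L,V,X,Z} on symbol 1: members go to different blocks, giving {D,H,I,J,L,V,X,Z} and {C}.
On input 1, block {D,H,I,J,L,V,X,Z} splits into {D,H,I,J,L,X,Z} and {V}.
Refine {D,H,I,J,L,X,Z} on symbol 0: members go to different blocks, giving {D,I,J,L,X,Z} and {H}.
Refine {D,I,J,L,X,Z} on symbol 0: members go to different blocks, giving {D,I,J,X,Z} and {L}.
Refine {D,I,J,X,Z} on symbol 0: members go to different blocks, giving {D,I,J,Z} and {X}.
Refine {D,I,J,Z} on symbol 0: members go to different blocks, giving {D,I} and {J,Z}.
Refine {D,I} on symbol 1: members go to different blocks, giving {I} and {D}.
On input 0, block {J,Z} splits into {Z} and {J}.
Stable partition: {R} | {I} | {C} | {V} | {H} | {L} | {X} | {Z} | {D} | {J} — 10 equivalence classes.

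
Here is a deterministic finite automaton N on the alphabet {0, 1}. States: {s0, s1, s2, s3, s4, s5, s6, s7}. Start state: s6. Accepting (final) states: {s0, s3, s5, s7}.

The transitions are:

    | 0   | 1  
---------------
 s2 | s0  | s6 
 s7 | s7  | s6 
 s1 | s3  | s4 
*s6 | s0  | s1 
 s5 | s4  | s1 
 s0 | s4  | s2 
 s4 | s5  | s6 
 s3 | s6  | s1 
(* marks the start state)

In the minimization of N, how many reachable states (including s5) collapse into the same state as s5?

First remove the unreachable states {s7}; 7 states remain.
Start with accepting vs non-accepting: {s0,s3,s5} | {s1,s2,s4,s6}.
No further refinement is possible. Final partition (2 blocks): {s0,s3,s5} | {s1,s2,s4,s6}.
The equivalence class containing s5 is {s0,s3,s5}, of size 3.

3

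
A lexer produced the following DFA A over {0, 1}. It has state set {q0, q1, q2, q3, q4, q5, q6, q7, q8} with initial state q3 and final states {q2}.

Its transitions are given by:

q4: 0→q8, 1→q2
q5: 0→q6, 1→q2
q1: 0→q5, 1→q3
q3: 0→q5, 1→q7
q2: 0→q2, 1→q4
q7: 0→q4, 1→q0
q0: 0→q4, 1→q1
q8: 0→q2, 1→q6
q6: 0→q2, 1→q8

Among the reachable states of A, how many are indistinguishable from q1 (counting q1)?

All states are reachable from the start state.
Initial partition by acceptance: {q2} | {q0,q1,q3,q4,q5,q6,q7,q8}.
Split {q0,q1,q3,q4,q5,q6,q7,q8} by δ(·,0) → {q0,q1,q3,q4,q5,q7} and {q6,q8}.
Split {q0,q1,q3,q4,q5,q7} by δ(·,0) → {q0,q1,q3,q7} and {q4,q5}.
The partition is now stable with 4 blocks: {q2} | {q0,q1,q3,q7} | {q6,q8} | {q4,q5}.
The equivalence class containing q1 is {q0,q1,q3,q7}, of size 4.

4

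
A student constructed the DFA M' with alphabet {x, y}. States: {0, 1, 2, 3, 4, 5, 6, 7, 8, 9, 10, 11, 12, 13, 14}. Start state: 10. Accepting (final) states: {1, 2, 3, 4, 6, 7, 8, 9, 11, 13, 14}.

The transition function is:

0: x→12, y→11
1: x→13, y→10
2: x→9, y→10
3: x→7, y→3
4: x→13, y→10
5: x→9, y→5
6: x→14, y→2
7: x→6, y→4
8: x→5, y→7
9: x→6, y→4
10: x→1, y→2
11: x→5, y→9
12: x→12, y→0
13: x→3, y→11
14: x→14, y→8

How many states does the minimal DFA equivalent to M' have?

10

First remove the unreachable states {0,12}; 13 states remain.
P0 = {1,2,3,4,6,7,8,9,11,13,14} | {5,10}.
On input x, block {1,2,3,4,6,7,8,9,11,13,14} splits into {1,2,3,4,6,7,9,13,14} and {8,11}.
On input y, block {1,2,3,4,6,7,9,13,14} splits into {3,6,7,9} and {1,2,4} and {13,14}.
Split {3,6,7,9} by δ(·,x) → {3,7,9} and {6}.
On input x, block {3,7,9} splits into {7,9} and {3}.
Split {5,10} by δ(·,x) → {5} and {10}.
Refine {1,2,4} on symbol x: members go to different blocks, giving {1,4} and {2}.
Split {13,14} by δ(·,x) → {13} and {14}.
The partition is now stable with 10 blocks: {7,9} | {5} | {8,11} | {1,4} | {13} | {6} | {3} | {10} | {2} | {14}.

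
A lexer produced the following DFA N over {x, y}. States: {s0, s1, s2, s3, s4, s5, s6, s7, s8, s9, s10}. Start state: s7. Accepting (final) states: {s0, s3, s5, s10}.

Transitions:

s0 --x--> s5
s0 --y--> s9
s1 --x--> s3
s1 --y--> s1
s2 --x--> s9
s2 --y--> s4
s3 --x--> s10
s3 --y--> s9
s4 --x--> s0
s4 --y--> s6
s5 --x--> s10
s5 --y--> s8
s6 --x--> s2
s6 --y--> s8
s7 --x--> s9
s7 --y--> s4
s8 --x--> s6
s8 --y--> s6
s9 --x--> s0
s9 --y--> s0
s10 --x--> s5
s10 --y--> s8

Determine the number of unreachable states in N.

2

No path from s7 leads to s1, s3; the other 9 states are all reachable.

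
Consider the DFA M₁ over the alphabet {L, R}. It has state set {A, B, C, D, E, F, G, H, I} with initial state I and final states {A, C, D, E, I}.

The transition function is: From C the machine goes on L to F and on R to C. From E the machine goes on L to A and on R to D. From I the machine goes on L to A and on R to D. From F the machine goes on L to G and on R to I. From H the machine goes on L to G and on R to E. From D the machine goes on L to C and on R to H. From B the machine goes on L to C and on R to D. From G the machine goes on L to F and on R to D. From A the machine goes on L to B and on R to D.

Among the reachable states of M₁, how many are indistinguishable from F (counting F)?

All states are reachable from the start state.
P0 = {A,C,D,E,I} | {B,F,G,H}.
Split {A,C,D,E,I} by δ(·,L) → {D,E,I} and {A,C}.
Refine {D,E,I} on symbol R: members go to different blocks, giving {E,I} and {D}.
Split {B,F,G,H} by δ(·,L) → {F,G,H} and {B}.
On input R, block {F,G,H} splits into {F,H} and {G}.
On input L, block {A,C} splits into {A} and {C}.
Stable partition: {E,I} | {F,H} | {A} | {D} | {B} | {G} | {C} — 7 equivalence classes.
State F belongs to the block {F,H}, which has 2 states.

2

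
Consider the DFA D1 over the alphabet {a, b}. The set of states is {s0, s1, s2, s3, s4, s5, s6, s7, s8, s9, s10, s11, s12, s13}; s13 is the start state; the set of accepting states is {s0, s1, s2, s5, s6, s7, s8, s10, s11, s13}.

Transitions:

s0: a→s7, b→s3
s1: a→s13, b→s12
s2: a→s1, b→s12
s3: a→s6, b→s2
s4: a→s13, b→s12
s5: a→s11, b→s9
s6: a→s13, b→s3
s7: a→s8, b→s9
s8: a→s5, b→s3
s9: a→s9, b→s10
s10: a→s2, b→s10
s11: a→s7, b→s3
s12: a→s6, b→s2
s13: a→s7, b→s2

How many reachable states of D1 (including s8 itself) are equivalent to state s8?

First remove the unreachable states {s0,s4}; 12 states remain.
P0 = {s1,s2,s5,s6,s7,s8,s10,s11,s13} | {s3,s9,s12}.
Refine {s1,s2,s5,s6,s7,s8,s10,s11,s13} on symbol b: members go to different blocks, giving {s1,s2,s5,s6,s7,s8,s11} and {s10,s13}.
Refine {s1,s2,s5,s6,s7,s8,s11} on symbol a: members go to different blocks, giving {s2,s5,s7,s8,s11} and {s1,s6}.
Refine {s2,s5,s7,s8,s11} on symbol a: members go to different blocks, giving {s5,s7,s8,s11} and {s2}.
On input a, block {s3,s9,s12} splits into {s3,s12} and {s9}.
Refine {s5,s7,s8,s11} on symbol b: members go to different blocks, giving {s5,s7} and {s8,s11}.
Refine {s10,s13} on symbol a: members go to different blocks, giving {s10} and {s13}.
No further refinement is possible. Final partition (8 blocks): {s5,s7} | {s3,s12} | {s10} | {s1,s6} | {s2} | {s9} | {s8,s11} | {s13}.
The equivalence class containing s8 is {s8,s11}, of size 2.

2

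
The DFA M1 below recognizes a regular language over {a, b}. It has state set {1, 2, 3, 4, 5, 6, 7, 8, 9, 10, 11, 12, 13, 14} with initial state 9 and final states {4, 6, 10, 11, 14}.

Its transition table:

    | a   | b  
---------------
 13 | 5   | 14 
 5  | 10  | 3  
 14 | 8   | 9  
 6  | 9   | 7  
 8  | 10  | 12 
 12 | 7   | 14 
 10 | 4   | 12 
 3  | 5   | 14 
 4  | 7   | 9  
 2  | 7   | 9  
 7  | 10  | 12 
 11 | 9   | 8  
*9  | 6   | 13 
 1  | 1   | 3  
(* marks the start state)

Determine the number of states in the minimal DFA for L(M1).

6

First remove the unreachable states {1,2,11}; 11 states remain.
Start with accepting vs non-accepting: {4,6,10,14} | {3,5,7,8,9,12,13}.
On input a, block {4,6,10,14} splits into {4,6,14} and {10}.
On input a, block {3,5,7,8,9,12,13} splits into {3,12,13} and {5,7,8} and {9}.
Refine {4,6,14} on symbol a: members go to different blocks, giving {4,14} and {6}.
Stable partition: {4,14} | {3,12,13} | {10} | {5,7,8} | {9} | {6} — 6 equivalence classes.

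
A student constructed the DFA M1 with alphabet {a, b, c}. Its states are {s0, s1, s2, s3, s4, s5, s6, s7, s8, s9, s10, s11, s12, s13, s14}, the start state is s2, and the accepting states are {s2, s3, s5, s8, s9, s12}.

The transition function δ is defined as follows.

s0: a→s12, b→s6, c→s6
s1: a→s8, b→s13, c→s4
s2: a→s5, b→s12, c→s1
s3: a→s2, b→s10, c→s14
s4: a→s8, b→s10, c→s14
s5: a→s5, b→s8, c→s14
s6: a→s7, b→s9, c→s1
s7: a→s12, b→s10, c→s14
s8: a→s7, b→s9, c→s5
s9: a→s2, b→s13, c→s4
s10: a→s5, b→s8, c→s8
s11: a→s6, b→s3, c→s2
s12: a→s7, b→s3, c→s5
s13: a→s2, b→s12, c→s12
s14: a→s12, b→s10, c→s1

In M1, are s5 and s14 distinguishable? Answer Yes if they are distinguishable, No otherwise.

Yes

First remove the unreachable states {s0,s6,s11}; 12 states remain.
Initial partition by acceptance: {s2,s3,s5,s8,s9,s12} | {s1,s4,s7,s10,s13,s14}.
Refine {s2,s3,s5,s8,s9,s12} on symbol a: members go to different blocks, giving {s2,s3,s5,s9} and {s8,s12}.
Refine {s2,s3,s5,s9} on symbol b: members go to different blocks, giving {s2,s5} and {s3,s9}.
On input a, block {s1,s4,s7,s10,s13,s14} splits into {s1,s4,s7,s14} and {s10,s13}.
Stable partition: {s2,s5} | {s1,s4,s7,s14} | {s8,s12} | {s3,s9} | {s10,s13} — 5 equivalence classes.
s5 and s14 end up in different blocks, so they are distinguishable. For instance, the string 'ε' is accepted from only s5.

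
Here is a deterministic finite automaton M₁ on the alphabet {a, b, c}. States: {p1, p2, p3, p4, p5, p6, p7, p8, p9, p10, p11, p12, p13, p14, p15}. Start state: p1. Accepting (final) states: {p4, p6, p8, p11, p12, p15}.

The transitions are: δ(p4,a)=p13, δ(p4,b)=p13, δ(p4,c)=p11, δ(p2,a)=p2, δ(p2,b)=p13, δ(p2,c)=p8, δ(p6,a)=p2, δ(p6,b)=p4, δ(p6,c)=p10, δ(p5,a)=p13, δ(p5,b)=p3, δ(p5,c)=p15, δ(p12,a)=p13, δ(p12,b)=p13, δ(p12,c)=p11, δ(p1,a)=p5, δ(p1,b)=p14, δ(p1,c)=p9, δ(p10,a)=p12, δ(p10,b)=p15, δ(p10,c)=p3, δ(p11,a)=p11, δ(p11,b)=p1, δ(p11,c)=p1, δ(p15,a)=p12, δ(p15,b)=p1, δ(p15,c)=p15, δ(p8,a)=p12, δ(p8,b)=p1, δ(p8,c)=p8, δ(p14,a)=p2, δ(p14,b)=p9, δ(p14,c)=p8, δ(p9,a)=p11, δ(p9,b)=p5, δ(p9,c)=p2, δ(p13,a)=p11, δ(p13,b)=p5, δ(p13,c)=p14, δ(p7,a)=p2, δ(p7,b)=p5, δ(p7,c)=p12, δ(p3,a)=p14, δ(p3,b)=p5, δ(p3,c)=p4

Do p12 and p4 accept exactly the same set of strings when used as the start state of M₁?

First remove the unreachable states {p6,p7,p10}; 12 states remain.
Start with accepting vs non-accepting: {p4,p8,p11,p12,p15} | {p1,p2,p3,p5,p9,p13,p14}.
Refine {p4,p8,p11,p12,p15} on symbol a: members go to different blocks, giving {p8,p11,p15} and {p4,p12}.
Split {p8,p11,p15} by δ(·,a) → {p8,p15} and {p11}.
Split {p1,p2,p3,p5,p9,p13,p14} by δ(·,a) → {p1,p2,p3,p5,p14} and {p9,p13}.
Refine {p1,p2,p3,p5,p14} on symbol a: members go to different blocks, giving {p1,p2,p3,p14} and {p5}.
Split {p1,p2,p3,p14} by δ(·,a) → {p2,p3,p14} and {p1}.
Refine {p2,p3,p14} on symbol b: members go to different blocks, giving {p2,p14} and {p3}.
Stable partition: {p8,p15} | {p2,p14} | {p4,p12} | {p11} | {p9,p13} | {p5} | {p1} | {p3} — 8 equivalence classes.
p12 and p4 lie in the same block of the stable partition, so they are equivalent — no string distinguishes them.

Yes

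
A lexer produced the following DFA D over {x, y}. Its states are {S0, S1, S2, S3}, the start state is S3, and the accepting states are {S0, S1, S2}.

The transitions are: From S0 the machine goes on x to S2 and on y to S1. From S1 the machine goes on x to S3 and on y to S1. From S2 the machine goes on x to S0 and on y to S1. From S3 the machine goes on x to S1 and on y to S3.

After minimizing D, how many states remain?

States {S0,S2} cannot be reached from the start state, so discard them.
P0 = {S1} | {S3}.
No further refinement is possible. Final partition (2 blocks): {S1} | {S3}.

2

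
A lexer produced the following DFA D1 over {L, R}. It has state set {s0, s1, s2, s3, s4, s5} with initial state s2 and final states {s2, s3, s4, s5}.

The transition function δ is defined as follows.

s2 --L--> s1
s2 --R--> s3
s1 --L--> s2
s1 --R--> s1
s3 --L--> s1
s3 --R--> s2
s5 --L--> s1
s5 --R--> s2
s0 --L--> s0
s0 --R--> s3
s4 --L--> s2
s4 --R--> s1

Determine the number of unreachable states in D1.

Starting at s2 and following transitions, the reachable set is {s1, s2, s3}. That leaves s0, s4, s5 unreachable — 3 in total.

3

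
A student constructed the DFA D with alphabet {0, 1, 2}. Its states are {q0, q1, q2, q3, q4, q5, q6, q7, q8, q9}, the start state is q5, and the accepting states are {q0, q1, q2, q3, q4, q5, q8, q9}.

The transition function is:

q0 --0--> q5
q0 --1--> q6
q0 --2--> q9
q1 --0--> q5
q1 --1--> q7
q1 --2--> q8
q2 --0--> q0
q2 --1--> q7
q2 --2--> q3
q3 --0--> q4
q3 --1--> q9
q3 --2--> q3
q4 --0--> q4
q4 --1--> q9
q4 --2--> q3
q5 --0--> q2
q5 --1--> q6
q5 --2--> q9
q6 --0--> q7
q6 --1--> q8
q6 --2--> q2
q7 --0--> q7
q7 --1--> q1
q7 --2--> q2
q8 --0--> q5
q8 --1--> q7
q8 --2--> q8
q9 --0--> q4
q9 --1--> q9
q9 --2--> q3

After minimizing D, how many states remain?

Initial partition by acceptance: {q0,q1,q2,q3,q4,q5,q8,q9} | {q6,q7}.
On input 1, block {q0,q1,q2,q3,q4,q5,q8,q9} splits into {q0,q1,q2,q5,q8} and {q3,q4,q9}.
Split {q0,q1,q2,q5,q8} by δ(·,2) → {q0,q2,q5} and {q1,q8}.
The partition is now stable with 4 blocks: {q0,q2,q5} | {q6,q7} | {q3,q4,q9} | {q1,q8}.

4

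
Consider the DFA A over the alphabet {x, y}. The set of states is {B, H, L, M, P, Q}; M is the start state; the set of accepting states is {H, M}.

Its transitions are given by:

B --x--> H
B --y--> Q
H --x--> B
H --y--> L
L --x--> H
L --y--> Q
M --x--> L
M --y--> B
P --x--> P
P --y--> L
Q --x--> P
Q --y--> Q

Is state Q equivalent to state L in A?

Every state is reachable, so we keep all 6.
P0 = {H,M} | {B,L,P,Q}.
On input x, block {B,L,P,Q} splits into {B,L} and {P,Q}.
On input y, block {P,Q} splits into {Q} and {P}.
No further refinement is possible. Final partition (4 blocks): {H,M} | {B,L} | {Q} | {P}.
Q and L end up in different blocks, so they are distinguishable. For instance, the string 'x' is accepted from only L.

No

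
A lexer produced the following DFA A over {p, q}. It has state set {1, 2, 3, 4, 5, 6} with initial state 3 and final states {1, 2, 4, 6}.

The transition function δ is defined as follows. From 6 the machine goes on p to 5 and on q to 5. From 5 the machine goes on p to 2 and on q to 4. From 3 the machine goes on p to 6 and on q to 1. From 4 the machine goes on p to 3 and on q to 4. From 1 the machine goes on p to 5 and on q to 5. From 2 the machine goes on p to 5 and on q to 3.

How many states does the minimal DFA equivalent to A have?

Every state is reachable, so we keep all 6.
P0 = {1,2,4,6} | {3,5}.
On input q, block {1,2,4,6} splits into {1,2,6} and {4}.
Split {3,5} by δ(·,q) → {3} and {5}.
On input q, block {1,2,6} splits into {1,6} and {2}.
The partition is now stable with 5 blocks: {1,6} | {3} | {4} | {5} | {2}.

5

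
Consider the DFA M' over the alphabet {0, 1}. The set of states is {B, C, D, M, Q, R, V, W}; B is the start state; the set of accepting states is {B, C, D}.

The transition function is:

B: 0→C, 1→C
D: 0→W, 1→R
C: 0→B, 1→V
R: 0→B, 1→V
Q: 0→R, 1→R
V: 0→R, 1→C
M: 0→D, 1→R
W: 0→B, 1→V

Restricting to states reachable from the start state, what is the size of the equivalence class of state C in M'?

1

First remove the unreachable states {D,M,Q,W}; 4 states remain.
P0 = {B,C} | {R,V}.
On input 1, block {B,C} splits into {B} and {C}.
On input 0, block {R,V} splits into {V} and {R}.
Stable partition: {B} | {V} | {C} | {R} — 4 equivalence classes.
State C belongs to the block {C}, which has 1 states.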